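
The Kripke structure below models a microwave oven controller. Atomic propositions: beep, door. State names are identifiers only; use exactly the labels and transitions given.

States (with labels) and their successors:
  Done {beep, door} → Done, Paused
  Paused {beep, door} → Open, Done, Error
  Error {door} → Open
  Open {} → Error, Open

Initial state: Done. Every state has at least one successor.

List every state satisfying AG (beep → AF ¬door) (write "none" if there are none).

States satisfying beep → AF ¬door: {Error, Open}.
States satisfying AG (beep → AF ¬door): {Error, Open}.

{Error, Open}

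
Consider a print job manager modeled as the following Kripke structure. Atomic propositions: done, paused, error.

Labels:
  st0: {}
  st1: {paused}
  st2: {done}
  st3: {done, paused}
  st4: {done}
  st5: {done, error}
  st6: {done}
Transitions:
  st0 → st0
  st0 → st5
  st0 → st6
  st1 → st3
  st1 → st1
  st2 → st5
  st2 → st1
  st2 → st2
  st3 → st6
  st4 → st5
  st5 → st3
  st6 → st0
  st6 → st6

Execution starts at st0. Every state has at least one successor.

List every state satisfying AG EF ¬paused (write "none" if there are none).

{st0, st1, st2, st3, st4, st5, st6}

States satisfying EF ¬paused: {st0, st1, st2, st3, st4, st5, st6}.
States satisfying AG EF ¬paused: {st0, st1, st2, st3, st4, st5, st6}.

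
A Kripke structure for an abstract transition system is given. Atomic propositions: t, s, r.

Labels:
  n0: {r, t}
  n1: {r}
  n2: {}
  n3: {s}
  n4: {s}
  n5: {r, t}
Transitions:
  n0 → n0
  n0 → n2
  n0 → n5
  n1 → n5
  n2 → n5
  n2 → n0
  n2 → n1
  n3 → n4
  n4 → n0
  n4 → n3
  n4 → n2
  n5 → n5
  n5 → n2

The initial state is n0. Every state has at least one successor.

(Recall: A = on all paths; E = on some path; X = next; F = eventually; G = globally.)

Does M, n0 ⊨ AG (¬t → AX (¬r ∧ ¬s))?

Does not hold

States satisfying ¬t → AX (¬r ∧ ¬s): {n0, n5}.
States satisfying AG (¬t → AX (¬r ∧ ¬s)): ∅.
n1 is reachable from n0 and violates ¬t → AX (¬r ∧ ¬s), so AG fails at n0.
n0 ∉ Sat(AG (¬t → AX (¬r ∧ ¬s))).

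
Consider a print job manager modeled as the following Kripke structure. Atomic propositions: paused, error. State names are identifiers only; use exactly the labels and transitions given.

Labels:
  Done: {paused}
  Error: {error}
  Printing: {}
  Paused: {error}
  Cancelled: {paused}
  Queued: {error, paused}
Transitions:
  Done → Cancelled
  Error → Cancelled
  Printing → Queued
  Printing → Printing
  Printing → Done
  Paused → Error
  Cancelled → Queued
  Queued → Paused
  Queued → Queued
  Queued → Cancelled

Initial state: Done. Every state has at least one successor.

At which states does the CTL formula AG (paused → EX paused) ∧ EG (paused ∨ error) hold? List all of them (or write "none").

States satisfying paused → EX paused: {Done, Error, Printing, Paused, Cancelled, Queued}.
States satisfying AG (paused → EX paused): {Done, Error, Printing, Paused, Cancelled, Queued}.
States satisfying paused ∨ error: {Done, Error, Paused, Cancelled, Queued}.
States satisfying EG (paused ∨ error): {Done, Error, Paused, Cancelled, Queued}.
States satisfying AG (paused → EX paused) ∧ EG (paused ∨ error): {Done, Error, Paused, Cancelled, Queued}.

{Done, Error, Paused, Cancelled, Queued}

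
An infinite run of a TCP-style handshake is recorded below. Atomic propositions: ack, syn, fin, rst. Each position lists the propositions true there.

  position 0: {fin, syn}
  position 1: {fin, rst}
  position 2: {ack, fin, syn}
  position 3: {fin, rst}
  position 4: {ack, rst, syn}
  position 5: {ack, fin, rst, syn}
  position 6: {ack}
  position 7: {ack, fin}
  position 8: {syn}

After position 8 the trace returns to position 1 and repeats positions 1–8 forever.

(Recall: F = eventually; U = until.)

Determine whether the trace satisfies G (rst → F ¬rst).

Holds

rst → F ¬rst holds at every position 0..8, and those are all positions ever visited, so G (rst → F ¬rst) holds.
Positions where rst holds: 1, 3, 4, 5.
Check F ¬rst at each: 1→ok, 3→ok, 4→ok, 5→ok.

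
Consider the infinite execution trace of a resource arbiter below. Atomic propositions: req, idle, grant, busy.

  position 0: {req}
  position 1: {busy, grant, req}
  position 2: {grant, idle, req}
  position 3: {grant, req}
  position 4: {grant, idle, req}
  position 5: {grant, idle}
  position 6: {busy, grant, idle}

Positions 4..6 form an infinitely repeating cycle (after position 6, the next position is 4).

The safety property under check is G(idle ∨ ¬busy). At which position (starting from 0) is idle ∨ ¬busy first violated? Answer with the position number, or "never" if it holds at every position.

Check idle ∨ ¬busy at each position in order: 0 ✓.
At position 1 the labels are {busy, grant, req}, so idle ∨ ¬busy is false there. This is the first violation.

1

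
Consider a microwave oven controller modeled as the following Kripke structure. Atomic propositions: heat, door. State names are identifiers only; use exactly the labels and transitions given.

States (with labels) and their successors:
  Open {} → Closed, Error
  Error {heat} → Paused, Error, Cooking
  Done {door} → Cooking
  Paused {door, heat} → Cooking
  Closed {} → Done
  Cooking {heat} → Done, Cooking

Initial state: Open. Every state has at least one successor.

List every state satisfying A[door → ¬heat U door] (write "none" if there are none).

{Done, Paused, Closed}

States satisfying door → ¬heat: {Open, Error, Done, Closed, Cooking}.
States satisfying door: {Done, Paused}.
States satisfying A[door → ¬heat U door]: {Done, Paused, Closed}.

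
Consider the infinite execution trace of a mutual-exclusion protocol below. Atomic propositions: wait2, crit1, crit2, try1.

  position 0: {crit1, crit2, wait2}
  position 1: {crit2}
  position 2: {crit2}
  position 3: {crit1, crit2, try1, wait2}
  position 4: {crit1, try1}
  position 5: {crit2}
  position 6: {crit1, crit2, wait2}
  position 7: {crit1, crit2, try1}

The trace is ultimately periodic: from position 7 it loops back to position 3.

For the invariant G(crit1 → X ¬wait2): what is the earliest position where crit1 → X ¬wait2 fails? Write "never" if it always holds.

Check crit1 → X ¬wait2 at each position in order: 0 ✓, 1 ✓, 2 ✓, 3 ✓, 4 ✓, 5 ✓, 6 ✓.
At position 7 the labels are {crit1, crit2, try1} and the next position 3 has {crit1, crit2, try1, wait2}, so crit1 → X ¬wait2 is false there. This is the first violation.

7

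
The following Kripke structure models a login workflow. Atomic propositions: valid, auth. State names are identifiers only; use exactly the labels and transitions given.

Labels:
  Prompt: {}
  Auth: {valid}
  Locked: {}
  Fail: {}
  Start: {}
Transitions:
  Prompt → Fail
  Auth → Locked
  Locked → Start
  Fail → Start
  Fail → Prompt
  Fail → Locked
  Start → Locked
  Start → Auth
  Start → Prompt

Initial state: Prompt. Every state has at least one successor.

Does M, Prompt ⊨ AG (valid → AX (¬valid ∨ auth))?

Satisfied

States satisfying valid → AX (¬valid ∨ auth): {Prompt, Auth, Locked, Fail, Start}.
States satisfying AG (valid → AX (¬valid ∨ auth)): {Prompt, Auth, Locked, Fail, Start}.
Every state reachable from Prompt satisfies valid → AX (¬valid ∨ auth).
Prompt ∈ Sat(AG (valid → AX (¬valid ∨ auth))).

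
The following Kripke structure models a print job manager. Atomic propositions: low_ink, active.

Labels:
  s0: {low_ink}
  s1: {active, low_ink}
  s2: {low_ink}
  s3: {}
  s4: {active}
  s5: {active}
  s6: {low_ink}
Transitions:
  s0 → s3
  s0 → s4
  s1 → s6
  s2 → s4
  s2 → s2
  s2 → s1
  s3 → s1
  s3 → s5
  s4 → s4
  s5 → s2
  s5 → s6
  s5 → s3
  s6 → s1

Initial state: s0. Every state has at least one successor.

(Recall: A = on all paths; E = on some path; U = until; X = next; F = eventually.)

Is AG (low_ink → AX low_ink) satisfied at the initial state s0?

States satisfying low_ink → AX low_ink: {s1, s3, s4, s5, s6}.
States satisfying AG (low_ink → AX low_ink): {s1, s4, s6}.
s0 is reachable from s0 and violates low_ink → AX low_ink, so AG fails at s0.
s0 ∉ Sat(AG (low_ink → AX low_ink)).

Does not hold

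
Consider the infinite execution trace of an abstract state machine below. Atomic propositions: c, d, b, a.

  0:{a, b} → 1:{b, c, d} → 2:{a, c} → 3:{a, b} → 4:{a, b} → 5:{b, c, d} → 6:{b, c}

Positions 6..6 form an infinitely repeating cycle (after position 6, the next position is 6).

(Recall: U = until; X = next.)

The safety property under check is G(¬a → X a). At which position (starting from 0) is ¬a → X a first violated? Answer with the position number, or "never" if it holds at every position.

Check ¬a → X a at each position in order: 0 ✓, 1 ✓, 2 ✓, 3 ✓, 4 ✓.
At position 5 the labels are {b, c, d} and the next position 6 has {b, c}, so ¬a → X a is false there. This is the first violation.

5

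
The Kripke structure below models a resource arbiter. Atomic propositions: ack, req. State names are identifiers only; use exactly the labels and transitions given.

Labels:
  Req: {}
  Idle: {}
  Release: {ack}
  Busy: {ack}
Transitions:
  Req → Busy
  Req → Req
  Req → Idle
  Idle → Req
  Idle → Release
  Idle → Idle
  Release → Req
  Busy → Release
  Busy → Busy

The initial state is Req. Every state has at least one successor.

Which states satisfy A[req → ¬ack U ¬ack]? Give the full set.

States satisfying req → ¬ack: {Req, Idle, Release, Busy}.
States satisfying ¬ack: {Req, Idle}.
States satisfying A[req → ¬ack U ¬ack]: {Req, Idle, Release}.

{Req, Idle, Release}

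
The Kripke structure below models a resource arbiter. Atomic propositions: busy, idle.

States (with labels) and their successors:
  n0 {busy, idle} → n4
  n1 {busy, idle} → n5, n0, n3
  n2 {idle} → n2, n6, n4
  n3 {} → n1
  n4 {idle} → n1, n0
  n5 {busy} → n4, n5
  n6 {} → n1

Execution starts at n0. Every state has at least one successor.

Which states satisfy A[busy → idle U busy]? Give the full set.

States satisfying busy → idle: {n0, n1, n2, n3, n4, n6}.
States satisfying busy: {n0, n1, n5}.
States satisfying A[busy → idle U busy]: {n0, n1, n3, n4, n5, n6}.

{n0, n1, n3, n4, n5, n6}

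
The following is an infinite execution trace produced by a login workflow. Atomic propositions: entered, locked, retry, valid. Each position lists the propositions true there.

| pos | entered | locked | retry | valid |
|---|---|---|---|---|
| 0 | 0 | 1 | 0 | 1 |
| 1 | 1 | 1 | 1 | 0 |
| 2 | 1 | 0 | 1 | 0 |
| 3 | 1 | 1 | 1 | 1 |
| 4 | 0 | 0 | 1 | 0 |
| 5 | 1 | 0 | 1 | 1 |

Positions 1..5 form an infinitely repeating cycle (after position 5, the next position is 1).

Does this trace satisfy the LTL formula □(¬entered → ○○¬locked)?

Violated

¬entered → ○○¬locked must hold at every position from 0 onward. It fails at position 4, so □(¬entered → ○○¬locked) is false.
Positions where ¬entered holds: 0, 4.
Check ○○¬locked at each: 0→ok, 4→fails.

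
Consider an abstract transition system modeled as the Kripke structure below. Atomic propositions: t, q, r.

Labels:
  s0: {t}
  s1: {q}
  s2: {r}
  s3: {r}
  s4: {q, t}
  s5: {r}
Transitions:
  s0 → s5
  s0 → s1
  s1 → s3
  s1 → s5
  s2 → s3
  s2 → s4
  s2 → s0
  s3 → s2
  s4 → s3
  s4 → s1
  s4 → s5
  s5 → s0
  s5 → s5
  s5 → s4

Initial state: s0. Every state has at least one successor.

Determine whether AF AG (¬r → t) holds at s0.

States satisfying AG (¬r → t): ∅.
States satisfying AF AG (¬r → t): ∅.
There is a path from s0 along which AG (¬r → t) never holds.
s0 ∉ Sat(AF AG (¬r → t)).

Does not hold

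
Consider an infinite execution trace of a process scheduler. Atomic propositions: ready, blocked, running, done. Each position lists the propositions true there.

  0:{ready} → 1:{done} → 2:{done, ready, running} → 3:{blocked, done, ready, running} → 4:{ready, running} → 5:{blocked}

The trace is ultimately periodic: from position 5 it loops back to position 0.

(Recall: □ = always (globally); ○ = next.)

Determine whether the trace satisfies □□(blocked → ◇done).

Holds

□(blocked → ◇done) holds at every position 0..5, and those are all positions ever visited, so □□(blocked → ◇done) holds.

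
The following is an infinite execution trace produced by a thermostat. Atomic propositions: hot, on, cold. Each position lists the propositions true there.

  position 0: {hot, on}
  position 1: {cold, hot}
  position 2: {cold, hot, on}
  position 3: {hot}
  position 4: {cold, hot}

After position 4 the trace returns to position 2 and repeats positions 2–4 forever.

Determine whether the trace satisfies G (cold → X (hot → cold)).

cold → X (hot → cold) must hold at every position from 0 onward. It fails at position 2, so G (cold → X (hot → cold)) is false.
Positions where cold holds: 1, 2, 4.
Check X (hot → cold) at each: 1→ok, 2→fails, 4→ok.

Does not hold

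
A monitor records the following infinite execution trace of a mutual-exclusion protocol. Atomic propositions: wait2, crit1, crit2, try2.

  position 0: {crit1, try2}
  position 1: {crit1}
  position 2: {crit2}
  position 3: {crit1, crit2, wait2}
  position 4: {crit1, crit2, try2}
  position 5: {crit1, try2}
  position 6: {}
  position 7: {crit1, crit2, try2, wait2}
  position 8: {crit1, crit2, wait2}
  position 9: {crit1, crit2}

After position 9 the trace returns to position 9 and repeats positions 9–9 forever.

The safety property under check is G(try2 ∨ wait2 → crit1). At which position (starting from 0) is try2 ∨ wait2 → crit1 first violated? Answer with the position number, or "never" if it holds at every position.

never

try2 ∨ wait2 → crit1 holds at every position 0..9, and those are all the positions the trace ever visits, so the invariant G(try2 ∨ wait2 → crit1) is never violated.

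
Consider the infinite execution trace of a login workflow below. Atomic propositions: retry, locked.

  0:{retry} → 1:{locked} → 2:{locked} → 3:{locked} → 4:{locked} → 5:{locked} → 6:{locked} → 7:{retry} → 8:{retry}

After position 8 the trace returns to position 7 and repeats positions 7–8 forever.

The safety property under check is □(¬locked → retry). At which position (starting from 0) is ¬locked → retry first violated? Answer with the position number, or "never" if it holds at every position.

never

¬locked → retry holds at every position 0..8, and those are all the positions the trace ever visits, so the invariant □(¬locked → retry) is never violated.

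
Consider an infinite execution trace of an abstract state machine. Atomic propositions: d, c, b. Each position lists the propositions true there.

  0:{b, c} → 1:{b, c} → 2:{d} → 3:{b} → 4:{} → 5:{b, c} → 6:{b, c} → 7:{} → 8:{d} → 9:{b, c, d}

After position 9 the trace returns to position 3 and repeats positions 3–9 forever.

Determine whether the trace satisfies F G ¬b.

Violated

G ¬b is false at every position 0..9, so it never becomes true and F G ¬b fails.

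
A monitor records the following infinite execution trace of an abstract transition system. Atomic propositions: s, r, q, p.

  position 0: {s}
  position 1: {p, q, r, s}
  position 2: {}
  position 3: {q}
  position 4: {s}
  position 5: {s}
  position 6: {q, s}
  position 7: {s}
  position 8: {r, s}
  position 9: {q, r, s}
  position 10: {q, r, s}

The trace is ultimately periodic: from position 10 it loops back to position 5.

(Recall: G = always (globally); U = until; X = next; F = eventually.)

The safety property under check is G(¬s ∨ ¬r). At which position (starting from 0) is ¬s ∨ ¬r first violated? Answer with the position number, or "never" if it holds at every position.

Check ¬s ∨ ¬r at each position in order: 0 ✓.
At position 1 the labels are {p, q, r, s}, so ¬s ∨ ¬r is false there. This is the first violation.

1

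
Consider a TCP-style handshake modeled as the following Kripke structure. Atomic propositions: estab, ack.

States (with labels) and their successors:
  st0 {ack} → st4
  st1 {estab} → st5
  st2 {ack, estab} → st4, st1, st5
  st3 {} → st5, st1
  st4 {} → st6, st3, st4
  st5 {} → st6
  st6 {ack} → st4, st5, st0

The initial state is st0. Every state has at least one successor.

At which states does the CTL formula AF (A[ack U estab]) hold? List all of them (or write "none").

States satisfying A[ack U estab]: {st1, st2}.
States satisfying AF (A[ack U estab]): {st1, st2}.

{st1, st2}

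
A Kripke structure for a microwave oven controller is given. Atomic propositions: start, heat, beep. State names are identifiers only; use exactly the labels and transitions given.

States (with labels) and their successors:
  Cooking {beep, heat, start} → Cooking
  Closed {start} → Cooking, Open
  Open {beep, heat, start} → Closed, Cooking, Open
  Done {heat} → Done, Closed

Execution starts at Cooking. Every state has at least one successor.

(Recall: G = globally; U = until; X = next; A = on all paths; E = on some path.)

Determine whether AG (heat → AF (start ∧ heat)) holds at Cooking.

States satisfying heat → AF (start ∧ heat): {Cooking, Closed, Open}.
States satisfying AG (heat → AF (start ∧ heat)): {Cooking, Closed, Open}.
Every state reachable from Cooking satisfies heat → AF (start ∧ heat).
Cooking ∈ Sat(AG (heat → AF (start ∧ heat))).

Satisfied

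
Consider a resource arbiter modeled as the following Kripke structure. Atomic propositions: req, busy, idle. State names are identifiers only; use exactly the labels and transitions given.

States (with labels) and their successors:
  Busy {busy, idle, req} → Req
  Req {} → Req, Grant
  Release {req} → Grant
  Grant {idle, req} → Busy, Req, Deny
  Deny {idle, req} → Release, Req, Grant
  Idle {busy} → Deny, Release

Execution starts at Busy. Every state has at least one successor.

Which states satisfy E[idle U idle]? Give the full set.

{Busy, Grant, Deny}

States satisfying idle: {Busy, Grant, Deny}.
States satisfying E[idle U idle]: {Busy, Grant, Deny}.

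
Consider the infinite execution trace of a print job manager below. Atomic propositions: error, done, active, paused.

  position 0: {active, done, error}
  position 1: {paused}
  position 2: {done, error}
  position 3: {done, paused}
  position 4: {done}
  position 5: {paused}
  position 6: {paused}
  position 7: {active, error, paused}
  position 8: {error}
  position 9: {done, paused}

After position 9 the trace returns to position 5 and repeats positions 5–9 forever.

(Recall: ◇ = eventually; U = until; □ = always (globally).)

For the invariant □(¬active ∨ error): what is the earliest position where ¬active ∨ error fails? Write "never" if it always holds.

never

¬active ∨ error holds at every position 0..9, and those are all the positions the trace ever visits, so the invariant □(¬active ∨ error) is never violated.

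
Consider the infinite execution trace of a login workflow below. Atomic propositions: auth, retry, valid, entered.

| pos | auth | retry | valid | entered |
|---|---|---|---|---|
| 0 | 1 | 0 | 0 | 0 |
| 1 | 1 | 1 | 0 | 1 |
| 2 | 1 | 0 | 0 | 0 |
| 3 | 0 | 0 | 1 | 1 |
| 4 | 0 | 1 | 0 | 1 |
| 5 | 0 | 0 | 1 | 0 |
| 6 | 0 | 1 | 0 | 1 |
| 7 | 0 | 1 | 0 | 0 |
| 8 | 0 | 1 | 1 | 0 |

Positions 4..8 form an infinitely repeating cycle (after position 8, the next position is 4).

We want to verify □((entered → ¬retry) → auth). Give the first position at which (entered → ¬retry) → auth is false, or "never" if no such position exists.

3

Check (entered → ¬retry) → auth at each position in order: 0 ✓, 1 ✓, 2 ✓.
At position 3 the labels are {entered, valid}, so (entered → ¬retry) → auth is false there. This is the first violation.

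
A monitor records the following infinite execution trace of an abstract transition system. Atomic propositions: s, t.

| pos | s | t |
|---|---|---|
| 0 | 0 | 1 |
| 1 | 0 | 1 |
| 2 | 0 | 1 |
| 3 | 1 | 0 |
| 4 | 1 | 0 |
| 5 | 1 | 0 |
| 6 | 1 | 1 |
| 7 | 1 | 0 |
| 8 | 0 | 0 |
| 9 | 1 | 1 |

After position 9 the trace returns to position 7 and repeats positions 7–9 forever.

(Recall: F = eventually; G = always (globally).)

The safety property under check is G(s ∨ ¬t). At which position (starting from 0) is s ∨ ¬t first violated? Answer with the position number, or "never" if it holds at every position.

At position 0 the labels are {t}, so s ∨ ¬t is false there. This is the first violation.

0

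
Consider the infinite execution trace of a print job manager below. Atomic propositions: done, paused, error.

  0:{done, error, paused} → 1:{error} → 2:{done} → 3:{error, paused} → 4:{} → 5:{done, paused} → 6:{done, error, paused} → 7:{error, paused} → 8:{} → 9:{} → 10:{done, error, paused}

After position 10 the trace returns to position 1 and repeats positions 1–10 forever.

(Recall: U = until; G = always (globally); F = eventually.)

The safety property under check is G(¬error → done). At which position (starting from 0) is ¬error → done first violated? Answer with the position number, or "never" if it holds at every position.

Check ¬error → done at each position in order: 0 ✓, 1 ✓, 2 ✓, 3 ✓.
At position 4 the labels are {}, so ¬error → done is false there. This is the first violation.

4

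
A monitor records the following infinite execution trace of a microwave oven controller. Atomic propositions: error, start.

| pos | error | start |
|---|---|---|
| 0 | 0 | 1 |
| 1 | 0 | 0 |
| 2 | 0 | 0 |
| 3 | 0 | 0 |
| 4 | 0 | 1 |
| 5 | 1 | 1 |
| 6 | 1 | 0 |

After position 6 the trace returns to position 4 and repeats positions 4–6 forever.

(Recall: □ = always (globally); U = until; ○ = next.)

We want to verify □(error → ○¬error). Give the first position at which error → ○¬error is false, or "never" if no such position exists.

Check error → ○¬error at each position in order: 0 ✓, 1 ✓, 2 ✓, 3 ✓, 4 ✓.
At position 5 the labels are {error, start} and the next position 6 has {error}, so error → ○¬error is false there. This is the first violation.

5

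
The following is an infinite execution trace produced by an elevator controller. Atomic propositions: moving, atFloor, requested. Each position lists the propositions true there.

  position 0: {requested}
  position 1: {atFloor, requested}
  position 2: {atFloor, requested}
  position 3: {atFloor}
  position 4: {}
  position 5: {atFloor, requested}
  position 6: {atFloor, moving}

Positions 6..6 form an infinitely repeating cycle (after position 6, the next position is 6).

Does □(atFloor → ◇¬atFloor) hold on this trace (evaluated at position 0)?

Violated

atFloor → ◇¬atFloor must hold at every position from 0 onward. It fails at position 5, so □(atFloor → ◇¬atFloor) is false.
Positions where atFloor holds: 1, 2, 3, 5, 6.
Check ◇¬atFloor at each: 1→ok, 2→ok, 3→ok, 5→fails, 6→fails.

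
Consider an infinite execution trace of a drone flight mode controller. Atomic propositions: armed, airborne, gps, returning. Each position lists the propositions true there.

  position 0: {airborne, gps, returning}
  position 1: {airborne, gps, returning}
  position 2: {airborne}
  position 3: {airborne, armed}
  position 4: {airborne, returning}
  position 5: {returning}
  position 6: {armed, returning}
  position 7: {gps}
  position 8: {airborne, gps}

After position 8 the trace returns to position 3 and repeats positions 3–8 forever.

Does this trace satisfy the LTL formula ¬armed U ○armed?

Yes

Walking from position 0: ○armed first holds at position 2, and ¬armed holds at every earlier position along the way, so ¬armed U ○armed holds.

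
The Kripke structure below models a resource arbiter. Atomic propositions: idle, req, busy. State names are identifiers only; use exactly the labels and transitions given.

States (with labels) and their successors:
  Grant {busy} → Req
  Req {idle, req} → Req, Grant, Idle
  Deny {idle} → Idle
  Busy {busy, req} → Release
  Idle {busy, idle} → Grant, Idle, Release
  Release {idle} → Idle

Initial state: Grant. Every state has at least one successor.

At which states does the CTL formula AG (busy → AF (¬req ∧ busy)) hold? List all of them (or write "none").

States satisfying busy → AF (¬req ∧ busy): {Grant, Req, Deny, Busy, Idle, Release}.
States satisfying AG (busy → AF (¬req ∧ busy)): {Grant, Req, Deny, Busy, Idle, Release}.

{Grant, Req, Deny, Busy, Idle, Release}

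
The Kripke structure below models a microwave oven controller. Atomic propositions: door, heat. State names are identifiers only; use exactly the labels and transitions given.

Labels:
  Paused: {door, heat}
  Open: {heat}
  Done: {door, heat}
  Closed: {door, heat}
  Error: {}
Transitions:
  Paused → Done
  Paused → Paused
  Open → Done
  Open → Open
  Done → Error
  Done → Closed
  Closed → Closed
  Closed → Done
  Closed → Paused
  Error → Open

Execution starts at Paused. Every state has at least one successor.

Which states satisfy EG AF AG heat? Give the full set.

none

States satisfying AF AG heat: ∅.
States satisfying EG AF AG heat: ∅.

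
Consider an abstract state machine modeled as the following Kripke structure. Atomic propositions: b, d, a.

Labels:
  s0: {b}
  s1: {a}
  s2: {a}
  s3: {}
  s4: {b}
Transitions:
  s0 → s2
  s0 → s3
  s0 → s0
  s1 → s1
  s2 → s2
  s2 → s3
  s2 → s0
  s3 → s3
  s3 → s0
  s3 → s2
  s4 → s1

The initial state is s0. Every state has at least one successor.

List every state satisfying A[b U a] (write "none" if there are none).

States satisfying b: {s0, s4}.
States satisfying a: {s1, s2}.
States satisfying A[b U a]: {s1, s2, s4}.

{s1, s2, s4}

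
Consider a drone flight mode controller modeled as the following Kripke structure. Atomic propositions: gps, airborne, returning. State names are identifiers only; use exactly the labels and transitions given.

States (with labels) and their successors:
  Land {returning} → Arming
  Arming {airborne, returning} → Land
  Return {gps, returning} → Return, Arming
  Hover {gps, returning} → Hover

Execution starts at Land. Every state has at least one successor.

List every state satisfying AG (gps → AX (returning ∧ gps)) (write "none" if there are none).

{Land, Arming, Hover}

States satisfying gps → AX (returning ∧ gps): {Land, Arming, Hover}.
States satisfying AG (gps → AX (returning ∧ gps)): {Land, Arming, Hover}.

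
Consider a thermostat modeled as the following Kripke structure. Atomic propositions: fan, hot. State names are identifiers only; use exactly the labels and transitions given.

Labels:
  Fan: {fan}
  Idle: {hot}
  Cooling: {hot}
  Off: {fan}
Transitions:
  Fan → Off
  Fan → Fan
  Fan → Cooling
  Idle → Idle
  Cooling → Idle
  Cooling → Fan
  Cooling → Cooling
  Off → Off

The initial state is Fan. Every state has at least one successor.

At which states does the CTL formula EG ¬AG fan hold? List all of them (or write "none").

States satisfying ¬AG fan: {Fan, Idle, Cooling}.
States satisfying EG ¬AG fan: {Fan, Idle, Cooling}.

{Fan, Idle, Cooling}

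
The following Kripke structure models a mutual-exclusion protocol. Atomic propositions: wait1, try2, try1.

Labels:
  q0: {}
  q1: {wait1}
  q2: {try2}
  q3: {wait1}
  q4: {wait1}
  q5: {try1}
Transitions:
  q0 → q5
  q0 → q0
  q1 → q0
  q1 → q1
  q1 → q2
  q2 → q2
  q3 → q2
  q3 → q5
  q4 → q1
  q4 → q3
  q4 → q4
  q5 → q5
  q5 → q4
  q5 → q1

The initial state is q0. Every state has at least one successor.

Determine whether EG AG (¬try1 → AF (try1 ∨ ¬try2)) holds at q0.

Violated

States satisfying AG (¬try1 → AF (try1 ∨ ¬try2)): ∅.
States satisfying EG AG (¬try1 → AF (try1 ∨ ¬try2)): ∅.
No suitable path/successor from q0 witnesses the formula.
q0 ∉ Sat(EG AG (¬try1 → AF (try1 ∨ ¬try2))).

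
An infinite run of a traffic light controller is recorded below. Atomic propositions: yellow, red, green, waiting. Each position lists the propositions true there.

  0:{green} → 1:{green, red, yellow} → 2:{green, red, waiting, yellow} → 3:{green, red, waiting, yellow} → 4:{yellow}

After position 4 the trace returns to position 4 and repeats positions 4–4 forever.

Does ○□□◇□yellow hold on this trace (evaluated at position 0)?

The position after 0 is 1; □□◇□yellow is true there.

Holds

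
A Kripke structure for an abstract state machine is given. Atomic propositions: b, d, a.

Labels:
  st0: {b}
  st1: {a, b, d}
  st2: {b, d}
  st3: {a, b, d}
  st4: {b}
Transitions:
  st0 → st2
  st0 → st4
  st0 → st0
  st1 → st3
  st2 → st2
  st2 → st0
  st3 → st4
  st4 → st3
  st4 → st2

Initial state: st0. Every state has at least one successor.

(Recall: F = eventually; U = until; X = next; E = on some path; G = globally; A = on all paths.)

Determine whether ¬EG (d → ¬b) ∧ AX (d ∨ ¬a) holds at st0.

Violated

States satisfying d → ¬b: {st0, st4}.
States satisfying EG (d → ¬b): {st0}.
States satisfying ¬EG (d → ¬b): {st1, st2, st3, st4}.
States satisfying d ∨ ¬a: {st0, st1, st2, st3, st4}.
States satisfying AX (d ∨ ¬a): {st0, st1, st2, st3, st4}.
States satisfying ¬EG (d → ¬b) ∧ AX (d ∨ ¬a): {st1, st2, st3, st4}.
st0 ∉ Sat(¬EG (d → ¬b) ∧ AX (d ∨ ¬a)).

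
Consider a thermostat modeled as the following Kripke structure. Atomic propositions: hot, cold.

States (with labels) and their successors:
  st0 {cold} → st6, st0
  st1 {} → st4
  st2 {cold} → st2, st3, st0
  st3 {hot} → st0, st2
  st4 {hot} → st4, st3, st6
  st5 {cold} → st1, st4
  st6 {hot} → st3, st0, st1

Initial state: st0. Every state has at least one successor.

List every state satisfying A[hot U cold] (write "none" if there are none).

{st0, st2, st3, st5}

States satisfying hot: {st3, st4, st6}.
States satisfying cold: {st0, st2, st5}.
States satisfying A[hot U cold]: {st0, st2, st3, st5}.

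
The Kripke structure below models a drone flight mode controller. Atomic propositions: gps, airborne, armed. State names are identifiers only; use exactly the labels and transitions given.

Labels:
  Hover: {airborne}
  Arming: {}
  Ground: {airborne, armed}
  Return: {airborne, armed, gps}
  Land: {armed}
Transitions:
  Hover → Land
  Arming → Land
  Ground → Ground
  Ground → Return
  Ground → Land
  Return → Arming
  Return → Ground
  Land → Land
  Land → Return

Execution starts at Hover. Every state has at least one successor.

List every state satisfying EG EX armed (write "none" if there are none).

States satisfying EX armed: {Hover, Arming, Ground, Return, Land}.
States satisfying EG EX armed: {Hover, Arming, Ground, Return, Land}.

{Hover, Arming, Ground, Return, Land}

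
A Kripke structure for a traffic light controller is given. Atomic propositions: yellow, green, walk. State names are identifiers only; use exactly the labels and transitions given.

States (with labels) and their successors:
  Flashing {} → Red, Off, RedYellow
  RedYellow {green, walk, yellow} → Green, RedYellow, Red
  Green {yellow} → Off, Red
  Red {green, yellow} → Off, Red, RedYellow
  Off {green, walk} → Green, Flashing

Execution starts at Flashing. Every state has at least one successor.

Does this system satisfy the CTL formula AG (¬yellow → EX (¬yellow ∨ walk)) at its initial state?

Satisfied

States satisfying ¬yellow → EX (¬yellow ∨ walk): {Flashing, RedYellow, Green, Red, Off}.
States satisfying AG (¬yellow → EX (¬yellow ∨ walk)): {Flashing, RedYellow, Green, Red, Off}.
Every state reachable from Flashing satisfies ¬yellow → EX (¬yellow ∨ walk).
Flashing ∈ Sat(AG (¬yellow → EX (¬yellow ∨ walk))).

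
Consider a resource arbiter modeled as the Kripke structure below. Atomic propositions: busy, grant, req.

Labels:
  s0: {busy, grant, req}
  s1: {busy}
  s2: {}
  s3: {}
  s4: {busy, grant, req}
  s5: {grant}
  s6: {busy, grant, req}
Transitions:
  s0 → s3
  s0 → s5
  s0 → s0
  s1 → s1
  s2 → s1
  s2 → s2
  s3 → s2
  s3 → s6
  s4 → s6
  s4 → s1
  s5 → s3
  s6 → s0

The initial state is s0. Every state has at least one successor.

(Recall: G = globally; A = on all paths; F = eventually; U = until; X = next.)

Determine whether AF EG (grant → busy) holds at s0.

Holds

States satisfying EG (grant → busy): {s0, s1, s2, s3, s4, s6}.
States satisfying AF EG (grant → busy): {s0, s1, s2, s3, s4, s5, s6}.
s0 ∈ Sat(AF EG (grant → busy)).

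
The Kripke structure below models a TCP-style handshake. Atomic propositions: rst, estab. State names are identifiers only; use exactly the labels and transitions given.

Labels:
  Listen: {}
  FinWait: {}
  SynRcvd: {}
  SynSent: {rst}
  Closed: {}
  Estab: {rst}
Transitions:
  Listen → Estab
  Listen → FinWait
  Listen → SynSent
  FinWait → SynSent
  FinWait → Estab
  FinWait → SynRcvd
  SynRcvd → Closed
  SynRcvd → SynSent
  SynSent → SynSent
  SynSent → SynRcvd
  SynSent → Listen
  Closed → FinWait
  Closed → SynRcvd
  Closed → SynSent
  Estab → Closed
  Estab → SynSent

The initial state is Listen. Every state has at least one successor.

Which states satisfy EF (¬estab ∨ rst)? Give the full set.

{Listen, FinWait, SynRcvd, SynSent, Closed, Estab}

States satisfying ¬estab ∨ rst: {Listen, FinWait, SynRcvd, SynSent, Closed, Estab}.
States satisfying EF (¬estab ∨ rst): {Listen, FinWait, SynRcvd, SynSent, Closed, Estab}.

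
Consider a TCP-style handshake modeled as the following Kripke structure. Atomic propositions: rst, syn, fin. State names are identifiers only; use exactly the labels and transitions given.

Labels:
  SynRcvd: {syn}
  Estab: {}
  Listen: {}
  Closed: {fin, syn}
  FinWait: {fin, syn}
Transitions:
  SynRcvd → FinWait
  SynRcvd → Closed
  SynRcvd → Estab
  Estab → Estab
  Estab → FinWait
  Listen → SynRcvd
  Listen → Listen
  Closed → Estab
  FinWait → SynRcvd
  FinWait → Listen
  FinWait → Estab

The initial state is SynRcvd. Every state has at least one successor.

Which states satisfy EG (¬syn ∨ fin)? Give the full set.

{Estab, Listen, Closed, FinWait}

States satisfying ¬syn ∨ fin: {Estab, Listen, Closed, FinWait}.
States satisfying EG (¬syn ∨ fin): {Estab, Listen, Closed, FinWait}.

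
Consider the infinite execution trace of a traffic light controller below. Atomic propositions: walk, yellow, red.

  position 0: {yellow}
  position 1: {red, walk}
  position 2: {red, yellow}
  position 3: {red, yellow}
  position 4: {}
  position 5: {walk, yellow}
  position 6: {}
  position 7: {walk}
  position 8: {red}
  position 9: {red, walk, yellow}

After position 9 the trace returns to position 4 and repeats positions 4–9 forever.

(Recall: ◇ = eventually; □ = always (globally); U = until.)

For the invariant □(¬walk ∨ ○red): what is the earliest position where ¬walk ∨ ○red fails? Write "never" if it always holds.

5

Check ¬walk ∨ ○red at each position in order: 0 ✓, 1 ✓, 2 ✓, 3 ✓, 4 ✓.
At position 5 the labels are {walk, yellow} and the next position 6 has {}, so ¬walk ∨ ○red is false there. This is the first violation.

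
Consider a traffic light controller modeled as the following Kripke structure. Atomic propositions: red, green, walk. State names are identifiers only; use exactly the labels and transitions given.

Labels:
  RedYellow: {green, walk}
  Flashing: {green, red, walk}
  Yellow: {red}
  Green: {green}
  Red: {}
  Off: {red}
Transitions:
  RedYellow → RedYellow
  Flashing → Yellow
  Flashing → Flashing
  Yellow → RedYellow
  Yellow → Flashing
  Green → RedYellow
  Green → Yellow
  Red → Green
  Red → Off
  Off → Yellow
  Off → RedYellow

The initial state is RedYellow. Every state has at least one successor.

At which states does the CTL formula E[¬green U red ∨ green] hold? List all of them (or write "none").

{RedYellow, Flashing, Yellow, Green, Red, Off}

States satisfying ¬green: {Yellow, Red, Off}.
States satisfying red ∨ green: {RedYellow, Flashing, Yellow, Green, Off}.
States satisfying E[¬green U red ∨ green]: {RedYellow, Flashing, Yellow, Green, Red, Off}.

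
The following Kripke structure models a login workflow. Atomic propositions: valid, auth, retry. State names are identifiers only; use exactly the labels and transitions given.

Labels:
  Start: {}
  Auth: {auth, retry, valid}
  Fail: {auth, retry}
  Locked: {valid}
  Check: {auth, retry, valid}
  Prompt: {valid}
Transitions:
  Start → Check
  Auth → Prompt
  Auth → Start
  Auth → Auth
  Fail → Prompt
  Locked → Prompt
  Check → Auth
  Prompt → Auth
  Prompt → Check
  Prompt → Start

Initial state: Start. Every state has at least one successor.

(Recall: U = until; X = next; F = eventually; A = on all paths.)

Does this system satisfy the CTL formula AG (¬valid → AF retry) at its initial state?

Satisfied

States satisfying ¬valid → AF retry: {Start, Auth, Fail, Locked, Check, Prompt}.
States satisfying AG (¬valid → AF retry): {Start, Auth, Fail, Locked, Check, Prompt}.
Every state reachable from Start satisfies ¬valid → AF retry.
Start ∈ Sat(AG (¬valid → AF retry)).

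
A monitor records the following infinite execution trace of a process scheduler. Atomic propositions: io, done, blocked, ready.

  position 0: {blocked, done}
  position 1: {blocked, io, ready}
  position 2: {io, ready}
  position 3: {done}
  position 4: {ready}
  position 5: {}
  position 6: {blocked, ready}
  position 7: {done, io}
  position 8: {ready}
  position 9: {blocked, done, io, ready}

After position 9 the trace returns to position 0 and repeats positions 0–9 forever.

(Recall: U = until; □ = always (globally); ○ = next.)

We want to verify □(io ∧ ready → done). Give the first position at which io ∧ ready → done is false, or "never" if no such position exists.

1

Check io ∧ ready → done at each position in order: 0 ✓.
At position 1 the labels are {blocked, io, ready}, so io ∧ ready → done is false there. This is the first violation.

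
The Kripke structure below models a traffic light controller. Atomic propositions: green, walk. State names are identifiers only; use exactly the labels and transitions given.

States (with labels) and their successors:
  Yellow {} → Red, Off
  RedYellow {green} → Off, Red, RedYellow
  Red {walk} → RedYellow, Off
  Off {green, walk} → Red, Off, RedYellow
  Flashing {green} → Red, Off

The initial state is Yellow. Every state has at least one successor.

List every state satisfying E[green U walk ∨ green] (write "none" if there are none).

{RedYellow, Red, Off, Flashing}

States satisfying green: {RedYellow, Off, Flashing}.
States satisfying walk ∨ green: {RedYellow, Red, Off, Flashing}.
States satisfying E[green U walk ∨ green]: {RedYellow, Red, Off, Flashing}.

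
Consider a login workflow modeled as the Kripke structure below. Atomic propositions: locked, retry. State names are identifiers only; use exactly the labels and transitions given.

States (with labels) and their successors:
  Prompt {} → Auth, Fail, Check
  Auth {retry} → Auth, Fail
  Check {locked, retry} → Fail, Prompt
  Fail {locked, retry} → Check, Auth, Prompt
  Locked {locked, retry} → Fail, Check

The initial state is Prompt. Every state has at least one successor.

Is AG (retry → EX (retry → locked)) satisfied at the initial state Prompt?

States satisfying retry → EX (retry → locked): {Prompt, Auth, Check, Fail, Locked}.
States satisfying AG (retry → EX (retry → locked)): {Prompt, Auth, Check, Fail, Locked}.
Every state reachable from Prompt satisfies retry → EX (retry → locked).
Prompt ∈ Sat(AG (retry → EX (retry → locked))).

Holds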